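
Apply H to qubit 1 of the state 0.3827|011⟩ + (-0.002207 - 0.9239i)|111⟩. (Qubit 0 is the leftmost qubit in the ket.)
0.2706|001⟩ - 0.2706|011⟩ + (-0.001561 - 0.6533i)|101⟩ + (0.001561 + 0.6533i)|111⟩

H on qubit 1 mixes each pair of kets that differ only in qubit 1: amplitudes (a, b) of (|…0…⟩, |…1…⟩) become ((a + b)/√2, (a − b)/√2). Kets absent from the input have amplitude 0.
(|001⟩, |011⟩): (a, b) = (0, 0.3827) → (0.2706, -0.2706)
(|101⟩, |111⟩): (a, b) = (0, (-0.002207 - 0.9239i)) → ((-0.001561 - 0.6533i), (0.001561 + 0.6533i))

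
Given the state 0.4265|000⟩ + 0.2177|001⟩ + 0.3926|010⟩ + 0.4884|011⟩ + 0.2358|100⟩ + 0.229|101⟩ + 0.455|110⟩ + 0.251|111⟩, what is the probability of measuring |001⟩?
0.04739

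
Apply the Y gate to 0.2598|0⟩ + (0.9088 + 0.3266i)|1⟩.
(0.3266 - 0.9088i)|0⟩ + 0.2598i|1⟩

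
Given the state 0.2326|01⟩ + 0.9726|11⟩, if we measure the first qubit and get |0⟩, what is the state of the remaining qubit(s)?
|1⟩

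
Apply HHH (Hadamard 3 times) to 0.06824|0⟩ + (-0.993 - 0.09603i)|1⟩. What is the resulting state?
(-0.6539 - 0.0679i)|0⟩ + (0.7504 + 0.0679i)|1⟩

H² = I, so H^3 = H: a single Hadamard. With (a, b) = (0.06824, (-0.993 - 0.09603i)), H gives ((a + b)/√2, (a − b)/√2) = ((-0.6539 - 0.0679i), (0.7504 + 0.0679i)).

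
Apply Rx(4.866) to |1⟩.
-0.6508i|0⟩ - 0.7593|1⟩

Rx(4.866) = [[cos(θ/2), −i·sin(θ/2)], [−i·sin(θ/2), cos(θ/2)]]; θ = 4.866, cos(θ/2) ≈ -0.759278, sin(θ/2) ≈ 0.650766.
With a = amp(|0⟩) = 0 and b = amp(|1⟩) = 1:
new amp(|0⟩) = (-0.759278)·a + (-0.650766i)·b = -0.6508i
new amp(|1⟩) = (-0.650766i)·a + (-0.759278)·b = -0.7593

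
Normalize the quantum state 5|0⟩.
|0⟩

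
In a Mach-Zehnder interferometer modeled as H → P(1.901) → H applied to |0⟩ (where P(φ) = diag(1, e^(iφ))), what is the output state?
(0.3379 + 0.473i)|0⟩ + (0.6621 - 0.473i)|1⟩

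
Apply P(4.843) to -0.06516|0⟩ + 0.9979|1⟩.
-0.06516|0⟩ + (0.13 - 0.9894i)|1⟩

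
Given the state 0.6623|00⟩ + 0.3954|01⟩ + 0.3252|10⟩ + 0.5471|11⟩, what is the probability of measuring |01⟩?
0.1563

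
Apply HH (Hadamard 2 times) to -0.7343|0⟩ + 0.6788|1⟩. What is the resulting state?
-0.7343|0⟩ + 0.6788|1⟩

H² = I, so an even number of Hadamards cancels: H^2 = I and the state is unchanged.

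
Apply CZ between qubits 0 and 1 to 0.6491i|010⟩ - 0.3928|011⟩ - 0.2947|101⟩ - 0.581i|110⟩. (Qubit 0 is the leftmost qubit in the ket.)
0.6491i|010⟩ - 0.3928|011⟩ - 0.2947|101⟩ + 0.581i|110⟩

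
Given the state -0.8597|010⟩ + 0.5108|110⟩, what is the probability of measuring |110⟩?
0.2609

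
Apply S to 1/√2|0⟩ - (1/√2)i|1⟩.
1/√2|0⟩ + 1/√2|1⟩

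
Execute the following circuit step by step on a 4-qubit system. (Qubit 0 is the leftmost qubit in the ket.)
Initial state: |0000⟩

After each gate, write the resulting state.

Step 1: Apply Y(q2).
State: i|0010⟩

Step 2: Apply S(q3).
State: i|0010⟩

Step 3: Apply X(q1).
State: i|0110⟩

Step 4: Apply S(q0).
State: i|0110⟩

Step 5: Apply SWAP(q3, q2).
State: i|0101⟩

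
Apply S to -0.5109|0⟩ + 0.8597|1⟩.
-0.5109|0⟩ + 0.8597i|1⟩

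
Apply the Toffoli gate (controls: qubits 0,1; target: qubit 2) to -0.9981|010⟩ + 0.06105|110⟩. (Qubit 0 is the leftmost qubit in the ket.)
-0.9981|010⟩ + 0.06105|111⟩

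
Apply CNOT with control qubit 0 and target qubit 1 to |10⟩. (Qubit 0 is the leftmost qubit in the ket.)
|11⟩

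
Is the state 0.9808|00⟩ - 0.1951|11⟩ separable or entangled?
Entangled

Writing the state as a|00⟩ + b|01⟩ + c|10⟩ + d|11⟩, it is a product state iff ad − bc = 0.
Here (a, b, c, d) = (0.9808, 0, 0, -0.1951): ad − bc = (0.9808)(-0.1951) − (0)(0) = -0.1914 ≠ 0, so the state is entangled.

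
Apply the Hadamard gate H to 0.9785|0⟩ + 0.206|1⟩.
0.8376|0⟩ + 0.5462|1⟩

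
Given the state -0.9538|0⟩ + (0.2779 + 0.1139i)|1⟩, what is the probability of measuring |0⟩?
0.9097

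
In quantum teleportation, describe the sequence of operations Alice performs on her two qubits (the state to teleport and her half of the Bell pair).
CNOT (state → Bell), then H on state qubit, then measure both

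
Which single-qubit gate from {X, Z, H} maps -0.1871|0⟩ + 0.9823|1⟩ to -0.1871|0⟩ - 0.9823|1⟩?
Z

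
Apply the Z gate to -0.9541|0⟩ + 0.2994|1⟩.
-0.9541|0⟩ - 0.2994|1⟩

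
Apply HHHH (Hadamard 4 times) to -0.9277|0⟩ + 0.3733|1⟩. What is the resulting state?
-0.9277|0⟩ + 0.3733|1⟩

H² = I, so an even number of Hadamards cancels: H^4 = I and the state is unchanged.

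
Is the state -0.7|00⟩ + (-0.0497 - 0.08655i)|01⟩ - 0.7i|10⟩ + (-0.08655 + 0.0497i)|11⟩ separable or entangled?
Entangled

Writing the state as a|00⟩ + b|01⟩ + c|10⟩ + d|11⟩, it is a product state iff ad − bc = 0.
Here (a, b, c, d) = (-0.7, (-0.0497 - 0.08655i), -0.7i, (-0.08655 + 0.0497i)): ad − bc = (-0.7)(-0.08655 + 0.0497i) − (-0.0497 - 0.08655i)(-0.7i) = (0.1212 - 0.06958i) ≠ 0, so the state is entangled.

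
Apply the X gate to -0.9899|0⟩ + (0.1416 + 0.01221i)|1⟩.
(0.1416 + 0.01221i)|0⟩ - 0.9899|1⟩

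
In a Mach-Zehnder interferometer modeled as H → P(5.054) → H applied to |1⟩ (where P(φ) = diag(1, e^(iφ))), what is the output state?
(0.3325 + 0.4711i)|0⟩ + (0.6675 - 0.4711i)|1⟩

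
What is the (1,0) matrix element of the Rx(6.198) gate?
-0.04258i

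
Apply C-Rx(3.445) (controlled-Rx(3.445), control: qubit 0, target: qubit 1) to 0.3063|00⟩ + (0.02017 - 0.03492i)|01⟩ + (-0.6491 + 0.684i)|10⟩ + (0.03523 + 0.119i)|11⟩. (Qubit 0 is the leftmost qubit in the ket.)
0.3063|00⟩ + (0.02017 - 0.03492i)|01⟩ + (0.2157 - 0.1382i)|10⟩ + (0.6708 + 0.6237i)|11⟩

C-Rx(3.445) leaves the control-|0⟩ kets |00⟩, |01⟩ unchanged and applies Rx(3.445) to qubit 1 on the control-|1⟩ pair (|10⟩, |11⟩).
Rx(3.445) = [[cos(θ/2), −i·sin(θ/2)], [−i·sin(θ/2), cos(θ/2)]]; θ = 3.445, cos(θ/2) ≈ -0.151122, sin(θ/2) ≈ 0.988515.
With a = amp(|10⟩) = (-0.6491 + 0.684i) and b = amp(|11⟩) = (0.03523 + 0.119i):
new amp(|10⟩) = (-0.151122)·a + (-0.988515i)·b = (0.2157 - 0.1382i)
new amp(|11⟩) = (-0.988515i)·a + (-0.151122)·b = (0.6708 + 0.6237i)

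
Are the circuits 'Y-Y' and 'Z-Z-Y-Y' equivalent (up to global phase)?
Yes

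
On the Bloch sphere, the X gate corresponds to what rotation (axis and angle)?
Rotation by π around the x-axis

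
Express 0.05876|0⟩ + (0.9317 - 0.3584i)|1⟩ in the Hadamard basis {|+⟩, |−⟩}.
(0.7004 - 0.2534i)|+⟩ + (-0.6173 + 0.2534i)|−⟩

With |ψ⟩ = α|0⟩ + β|1⟩, the Hadamard-basis coefficients are ⟨+|ψ⟩ = (α + β)/√2 and ⟨−|ψ⟩ = (α − β)/√2.
Here α = 0.05876, β = (0.9317 - 0.3584i): (α + β)/√2 = (0.7004 - 0.2534i), (α − β)/√2 = (-0.6173 + 0.2534i).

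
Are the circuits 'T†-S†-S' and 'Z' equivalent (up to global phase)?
No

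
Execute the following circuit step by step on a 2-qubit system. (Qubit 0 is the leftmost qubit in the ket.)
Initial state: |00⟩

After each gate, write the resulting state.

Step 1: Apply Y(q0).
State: i|10⟩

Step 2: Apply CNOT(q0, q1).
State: i|11⟩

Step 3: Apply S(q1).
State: -|11⟩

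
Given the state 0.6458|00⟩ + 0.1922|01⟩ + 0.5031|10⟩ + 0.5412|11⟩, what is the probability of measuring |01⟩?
0.03694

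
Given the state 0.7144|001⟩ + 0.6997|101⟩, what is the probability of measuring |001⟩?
0.5104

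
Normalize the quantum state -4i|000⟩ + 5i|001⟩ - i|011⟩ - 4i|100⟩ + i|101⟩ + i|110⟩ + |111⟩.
-0.5121i|000⟩ + 0.6402i|001⟩ - 0.128i|011⟩ - 0.5121i|100⟩ + 0.128i|101⟩ + 0.128i|110⟩ + 0.128|111⟩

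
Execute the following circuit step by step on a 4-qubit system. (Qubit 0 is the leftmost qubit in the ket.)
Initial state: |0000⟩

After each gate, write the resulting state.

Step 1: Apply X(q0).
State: |1000⟩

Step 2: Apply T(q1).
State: |1000⟩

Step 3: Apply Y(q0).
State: -i|0000⟩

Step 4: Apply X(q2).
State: -i|0010⟩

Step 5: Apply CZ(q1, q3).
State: -i|0010⟩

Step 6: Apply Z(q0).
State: -i|0010⟩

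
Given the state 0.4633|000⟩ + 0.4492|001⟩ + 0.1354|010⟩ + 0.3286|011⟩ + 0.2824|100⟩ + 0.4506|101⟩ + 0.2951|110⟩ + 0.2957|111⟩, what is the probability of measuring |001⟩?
0.2018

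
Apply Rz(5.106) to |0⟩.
(-0.8317 - 0.5552i)|0⟩

Rz(5.106) = [[e^(−iθ/2), 0], [0, e^(iθ/2)]] with e^(±iθ/2) = cos(θ/2) ± i·sin(θ/2); θ = 5.106, cos(θ/2) ≈ -0.831723, sin(θ/2) ≈ 0.555191.
With a = amp(|0⟩) = 1 and b = amp(|1⟩) = 0:
new amp(|0⟩) = (-0.831723 - 0.555191i)·a = (-0.8317 - 0.5552i)
new amp(|1⟩) = (-0.831723 + 0.555191i)·b = 0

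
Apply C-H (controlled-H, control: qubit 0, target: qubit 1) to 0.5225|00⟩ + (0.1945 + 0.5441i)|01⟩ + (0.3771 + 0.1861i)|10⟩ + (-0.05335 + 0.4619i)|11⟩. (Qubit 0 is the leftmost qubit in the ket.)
0.5225|00⟩ + (0.1945 + 0.5441i)|01⟩ + (0.2289 + 0.4582i)|10⟩ + (0.3044 - 0.195i)|11⟩

C-H leaves the control-|0⟩ kets |00⟩, |01⟩ unchanged and applies H to qubit 1 on the control-|1⟩ pair (|10⟩, |11⟩).
H = [[1/√2, 1/√2], [1/√2, -1/√2]].
With a = amp(|10⟩) = (0.3771 + 0.1861i) and b = amp(|11⟩) = (-0.05335 + 0.4619i):
new amp(|10⟩) = (1/√2)·a + (1/√2)·b = (0.2289 + 0.4582i)
new amp(|11⟩) = (1/√2)·a + (-1/√2)·b = (0.3044 - 0.195i)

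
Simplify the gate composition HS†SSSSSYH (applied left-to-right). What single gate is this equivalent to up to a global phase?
Y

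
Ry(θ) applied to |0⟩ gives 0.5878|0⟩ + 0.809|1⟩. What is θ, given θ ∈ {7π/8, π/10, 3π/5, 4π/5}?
3π/5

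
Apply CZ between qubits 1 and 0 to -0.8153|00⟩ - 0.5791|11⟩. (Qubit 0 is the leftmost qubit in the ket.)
-0.8153|00⟩ + 0.5791|11⟩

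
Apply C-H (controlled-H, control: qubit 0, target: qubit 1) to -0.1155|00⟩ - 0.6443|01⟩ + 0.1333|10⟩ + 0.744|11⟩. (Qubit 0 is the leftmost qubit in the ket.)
-0.1155|00⟩ - 0.6443|01⟩ + 0.6203|10⟩ - 0.4318|11⟩

C-H leaves the control-|0⟩ kets |00⟩, |01⟩ unchanged and applies H to qubit 1 on the control-|1⟩ pair (|10⟩, |11⟩).
H = [[1/√2, 1/√2], [1/√2, -1/√2]].
With a = amp(|10⟩) = 0.1333 and b = amp(|11⟩) = 0.744:
new amp(|10⟩) = (1/√2)·a + (1/√2)·b = 0.6203
new amp(|11⟩) = (1/√2)·a + (-1/√2)·b = -0.4318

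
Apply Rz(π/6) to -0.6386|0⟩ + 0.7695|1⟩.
(-0.6168 + 0.1653i)|0⟩ + (0.7433 + 0.1992i)|1⟩

Rz(π/6) = [[e^(−iθ/2), 0], [0, e^(iθ/2)]] with e^(±iθ/2) = cos(θ/2) ± i·sin(θ/2); θ = π/6, cos(θ/2) ≈ 0.965926, sin(θ/2) ≈ 0.258819.
With a = amp(|0⟩) = -0.6386 and b = amp(|1⟩) = 0.7695:
new amp(|0⟩) = (0.965926 - 0.258819i)·a = (-0.6168 + 0.1653i)
new amp(|1⟩) = (0.965926 + 0.258819i)·b = (0.7433 + 0.1992i)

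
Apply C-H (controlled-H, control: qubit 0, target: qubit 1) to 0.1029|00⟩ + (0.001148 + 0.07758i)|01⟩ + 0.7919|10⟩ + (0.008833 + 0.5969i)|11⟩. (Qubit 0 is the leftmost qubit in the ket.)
0.1029|00⟩ + (0.001148 + 0.07758i)|01⟩ + (0.5662 + 0.4221i)|10⟩ + (0.5537 - 0.4221i)|11⟩

C-H leaves the control-|0⟩ kets |00⟩, |01⟩ unchanged and applies H to qubit 1 on the control-|1⟩ pair (|10⟩, |11⟩).
H = [[1/√2, 1/√2], [1/√2, -1/√2]].
With a = amp(|10⟩) = 0.7919 and b = amp(|11⟩) = (0.008833 + 0.5969i):
new amp(|10⟩) = (1/√2)·a + (1/√2)·b = (0.5662 + 0.4221i)
new amp(|11⟩) = (1/√2)·a + (-1/√2)·b = (0.5537 - 0.4221i)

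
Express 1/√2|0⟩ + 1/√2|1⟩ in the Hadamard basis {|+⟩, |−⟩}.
|+⟩

With |ψ⟩ = α|0⟩ + β|1⟩, the Hadamard-basis coefficients are ⟨+|ψ⟩ = (α + β)/√2 and ⟨−|ψ⟩ = (α − β)/√2.
Here α = 1/√2, β = 1/√2: (α + β)/√2 = 1, (α − β)/√2 = 0.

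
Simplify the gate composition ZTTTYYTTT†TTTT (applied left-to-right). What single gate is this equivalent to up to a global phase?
Z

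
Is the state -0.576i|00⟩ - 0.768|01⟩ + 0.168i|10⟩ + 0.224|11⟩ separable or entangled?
Separable

Writing the state as a|00⟩ + b|01⟩ + c|10⟩ + d|11⟩, it is a product state iff ad − bc = 0.
Here (a, b, c, d) = (-0.576i, -0.768, 0.168i, 0.224): ad − bc = (-0.576i)(0.224) − (-0.768)(0.168i) = 0, so the state is separable.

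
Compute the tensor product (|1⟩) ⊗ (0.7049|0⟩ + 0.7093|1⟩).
0.7049|10⟩ + 0.7093|11⟩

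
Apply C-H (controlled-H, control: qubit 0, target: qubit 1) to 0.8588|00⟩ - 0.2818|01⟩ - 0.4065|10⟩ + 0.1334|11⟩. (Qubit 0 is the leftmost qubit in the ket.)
0.8588|00⟩ - 0.2818|01⟩ - 0.1931|10⟩ - 0.3818|11⟩

C-H leaves the control-|0⟩ kets |00⟩, |01⟩ unchanged and applies H to qubit 1 on the control-|1⟩ pair (|10⟩, |11⟩).
H = [[1/√2, 1/√2], [1/√2, -1/√2]].
With a = amp(|10⟩) = -0.4065 and b = amp(|11⟩) = 0.1334:
new amp(|10⟩) = (1/√2)·a + (1/√2)·b = -0.1931
new amp(|11⟩) = (1/√2)·a + (-1/√2)·b = -0.3818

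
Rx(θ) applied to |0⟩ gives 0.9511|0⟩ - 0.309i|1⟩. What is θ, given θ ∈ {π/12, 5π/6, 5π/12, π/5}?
π/5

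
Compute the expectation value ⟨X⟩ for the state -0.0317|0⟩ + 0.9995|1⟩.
-0.06337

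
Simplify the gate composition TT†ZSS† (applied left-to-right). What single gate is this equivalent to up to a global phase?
Z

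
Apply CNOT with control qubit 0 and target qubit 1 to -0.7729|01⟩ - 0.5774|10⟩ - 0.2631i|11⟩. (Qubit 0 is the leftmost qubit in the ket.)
-0.7729|01⟩ - 0.2631i|10⟩ - 0.5774|11⟩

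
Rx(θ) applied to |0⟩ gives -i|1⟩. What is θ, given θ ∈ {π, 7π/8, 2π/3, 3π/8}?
π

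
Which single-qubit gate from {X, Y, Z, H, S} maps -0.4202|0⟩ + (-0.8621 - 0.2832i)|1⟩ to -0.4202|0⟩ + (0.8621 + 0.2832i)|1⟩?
Z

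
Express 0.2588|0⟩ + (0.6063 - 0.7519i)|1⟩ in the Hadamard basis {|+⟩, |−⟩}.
(0.6117 - 0.5317i)|+⟩ + (-0.2457 + 0.5317i)|−⟩

With |ψ⟩ = α|0⟩ + β|1⟩, the Hadamard-basis coefficients are ⟨+|ψ⟩ = (α + β)/√2 and ⟨−|ψ⟩ = (α − β)/√2.
Here α = 0.2588, β = (0.6063 - 0.7519i): (α + β)/√2 = (0.6117 - 0.5317i), (α − β)/√2 = (-0.2457 + 0.5317i).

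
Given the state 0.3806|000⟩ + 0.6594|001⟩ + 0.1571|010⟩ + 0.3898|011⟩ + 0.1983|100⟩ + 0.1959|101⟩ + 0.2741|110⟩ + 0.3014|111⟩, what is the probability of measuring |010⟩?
0.02468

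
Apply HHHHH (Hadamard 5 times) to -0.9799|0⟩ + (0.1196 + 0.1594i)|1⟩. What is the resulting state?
(-0.6083 + 0.1127i)|0⟩ + (-0.7775 - 0.1127i)|1⟩

H² = I, so H^5 = H: a single Hadamard. With (a, b) = (-0.9799, (0.1196 + 0.1594i)), H gives ((a + b)/√2, (a − b)/√2) = ((-0.6083 + 0.1127i), (-0.7775 - 0.1127i)).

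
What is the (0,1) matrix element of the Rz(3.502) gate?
0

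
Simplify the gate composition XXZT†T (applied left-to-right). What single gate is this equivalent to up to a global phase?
Z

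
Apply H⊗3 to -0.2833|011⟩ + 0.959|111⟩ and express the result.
0.2389|000⟩ - 0.2389|001⟩ - 0.2389|010⟩ + 0.2389|011⟩ - 0.4392|100⟩ + 0.4392|101⟩ + 0.4392|110⟩ - 0.4392|111⟩

H⊗3 gives amp(|y⟩) = (1/2√2) Σ_x (−1)^(x·y) amp(|x⟩), where x·y is the number of positions in which both x and y have a 1.
|000⟩: (-0.2833 + 0.959)/(2√2) = 0.2389
|001⟩: (0.2833 - 0.959)/(2√2) = -0.2389
|010⟩: (0.2833 - 0.959)/(2√2) = -0.2389
|011⟩: (-0.2833 + 0.959)/(2√2) = 0.2389
|100⟩: (-0.2833 - 0.959)/(2√2) = -0.4392
|101⟩: (0.2833 + 0.959)/(2√2) = 0.4392
|110⟩: (0.2833 + 0.959)/(2√2) = 0.4392
|111⟩: (-0.2833 - 0.959)/(2√2) = -0.4392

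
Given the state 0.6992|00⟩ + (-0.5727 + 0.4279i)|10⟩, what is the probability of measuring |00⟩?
0.4889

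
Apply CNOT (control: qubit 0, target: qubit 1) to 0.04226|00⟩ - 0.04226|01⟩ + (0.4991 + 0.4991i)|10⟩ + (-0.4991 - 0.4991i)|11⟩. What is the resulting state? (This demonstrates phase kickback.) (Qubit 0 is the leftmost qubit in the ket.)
0.04226|00⟩ - 0.04226|01⟩ + (-0.4991 - 0.4991i)|10⟩ + (0.4991 + 0.4991i)|11⟩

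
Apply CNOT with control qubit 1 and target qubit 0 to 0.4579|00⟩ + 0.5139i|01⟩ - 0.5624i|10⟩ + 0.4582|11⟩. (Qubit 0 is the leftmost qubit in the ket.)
0.4579|00⟩ + 0.4582|01⟩ - 0.5624i|10⟩ + 0.5139i|11⟩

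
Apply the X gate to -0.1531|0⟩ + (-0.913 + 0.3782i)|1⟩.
(-0.913 + 0.3782i)|0⟩ - 0.1531|1⟩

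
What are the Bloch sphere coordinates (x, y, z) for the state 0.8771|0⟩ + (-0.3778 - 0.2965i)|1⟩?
(-0.6627, -0.5201, 0.5387)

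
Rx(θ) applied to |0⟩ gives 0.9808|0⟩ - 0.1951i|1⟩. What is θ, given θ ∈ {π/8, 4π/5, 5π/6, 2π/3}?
π/8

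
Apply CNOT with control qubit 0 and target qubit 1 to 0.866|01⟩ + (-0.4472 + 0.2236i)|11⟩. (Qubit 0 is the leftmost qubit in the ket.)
0.866|01⟩ + (-0.4472 + 0.2236i)|10⟩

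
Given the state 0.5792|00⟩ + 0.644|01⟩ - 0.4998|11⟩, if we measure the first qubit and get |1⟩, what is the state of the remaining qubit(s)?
-|1⟩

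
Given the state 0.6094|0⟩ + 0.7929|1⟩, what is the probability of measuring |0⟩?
0.3714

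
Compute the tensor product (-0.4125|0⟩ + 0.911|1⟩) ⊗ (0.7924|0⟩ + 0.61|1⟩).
-0.3269|00⟩ - 0.2516|01⟩ + 0.7219|10⟩ + 0.5557|11⟩

amp(|b₁b₂…⟩) = product of the factor amplitudes for bits b₁, b₂, …; only kets whose every factor amplitude is nonzero survive.
|00⟩: (-0.4125)(0.7924) = -0.3269
|01⟩: (-0.4125)(0.61) = -0.2516
|10⟩: (0.911)(0.7924) = 0.7219
|11⟩: (0.911)(0.61) = 0.5557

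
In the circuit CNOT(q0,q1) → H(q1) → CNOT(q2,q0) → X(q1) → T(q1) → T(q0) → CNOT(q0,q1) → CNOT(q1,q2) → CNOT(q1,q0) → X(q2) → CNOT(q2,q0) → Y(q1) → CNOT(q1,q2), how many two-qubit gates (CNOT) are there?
7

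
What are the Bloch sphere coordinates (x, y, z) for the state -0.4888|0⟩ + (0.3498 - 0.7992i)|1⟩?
(-0.342, 0.7813, -0.5222)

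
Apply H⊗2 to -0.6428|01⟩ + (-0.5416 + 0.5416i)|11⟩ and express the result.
(-0.5922 + 0.2708i)|00⟩ + (0.5922 - 0.2708i)|01⟩ + (-0.0506 - 0.2708i)|10⟩ + (0.0506 + 0.2708i)|11⟩

H⊗2 gives amp(|y⟩) = (1/2) Σ_x (−1)^(x·y) amp(|x⟩), where x·y is the number of positions in which both x and y have a 1.
|00⟩: (-0.6428 + (-0.5416 + 0.5416i))/2 = (-0.5922 + 0.2708i)
|01⟩: (0.6428 - (-0.5416 + 0.5416i))/2 = (0.5922 - 0.2708i)
|10⟩: (-0.6428 - (-0.5416 + 0.5416i))/2 = (-0.0506 - 0.2708i)
|11⟩: (0.6428 + (-0.5416 + 0.5416i))/2 = (0.0506 + 0.2708i)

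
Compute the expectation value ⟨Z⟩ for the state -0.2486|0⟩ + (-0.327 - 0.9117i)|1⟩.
-0.8763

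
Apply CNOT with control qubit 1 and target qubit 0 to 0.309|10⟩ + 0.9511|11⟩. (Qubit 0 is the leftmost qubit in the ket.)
0.9511|01⟩ + 0.309|10⟩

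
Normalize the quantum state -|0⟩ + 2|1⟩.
-1/√5|0⟩ + 0.8944|1⟩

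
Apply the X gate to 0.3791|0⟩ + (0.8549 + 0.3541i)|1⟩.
(0.8549 + 0.3541i)|0⟩ + 0.3791|1⟩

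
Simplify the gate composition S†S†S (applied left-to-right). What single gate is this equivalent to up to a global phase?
S†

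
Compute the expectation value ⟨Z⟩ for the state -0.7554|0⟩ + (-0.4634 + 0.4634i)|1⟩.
0.1412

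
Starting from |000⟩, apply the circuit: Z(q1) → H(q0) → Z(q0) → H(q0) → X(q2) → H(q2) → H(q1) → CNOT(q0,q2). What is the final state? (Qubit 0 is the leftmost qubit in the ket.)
-1/2|100⟩ + 1/2|101⟩ - 1/2|110⟩ + 1/2|111⟩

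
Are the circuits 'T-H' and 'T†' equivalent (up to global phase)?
No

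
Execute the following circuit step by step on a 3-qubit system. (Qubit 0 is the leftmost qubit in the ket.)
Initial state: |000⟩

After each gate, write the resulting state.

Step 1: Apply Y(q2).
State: i|001⟩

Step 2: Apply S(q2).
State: -|001⟩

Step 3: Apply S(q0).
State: -|001⟩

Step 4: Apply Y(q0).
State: -i|101⟩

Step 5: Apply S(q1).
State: -i|101⟩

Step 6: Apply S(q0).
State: |101⟩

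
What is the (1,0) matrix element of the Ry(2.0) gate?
0.8415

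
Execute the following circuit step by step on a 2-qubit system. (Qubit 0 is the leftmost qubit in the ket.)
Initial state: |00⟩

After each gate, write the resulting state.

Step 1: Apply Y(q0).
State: i|10⟩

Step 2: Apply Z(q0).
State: -i|10⟩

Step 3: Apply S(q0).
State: |10⟩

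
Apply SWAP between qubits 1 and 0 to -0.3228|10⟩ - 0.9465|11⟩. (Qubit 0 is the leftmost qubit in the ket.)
-0.3228|01⟩ - 0.9465|11⟩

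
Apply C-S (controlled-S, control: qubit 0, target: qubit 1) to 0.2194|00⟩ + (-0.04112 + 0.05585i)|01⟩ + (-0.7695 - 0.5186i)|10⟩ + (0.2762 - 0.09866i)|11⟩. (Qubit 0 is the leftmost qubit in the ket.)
0.2194|00⟩ + (-0.04112 + 0.05585i)|01⟩ + (-0.7695 - 0.5186i)|10⟩ + (0.09866 + 0.2762i)|11⟩

C-S leaves the control-|0⟩ kets |00⟩, |01⟩ unchanged and applies S to qubit 1 on the control-|1⟩ pair (|10⟩, |11⟩).
S = [[1, 0], [0, i]].
With a = amp(|10⟩) = (-0.7695 - 0.5186i) and b = amp(|11⟩) = (0.2762 - 0.09866i):
new amp(|10⟩) = (1)·a = (-0.7695 - 0.5186i)
new amp(|11⟩) = (i)·b = (0.09866 + 0.2762i)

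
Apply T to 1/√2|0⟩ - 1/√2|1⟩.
1/√2|0⟩ + (-1/2 - (1/2)i)|1⟩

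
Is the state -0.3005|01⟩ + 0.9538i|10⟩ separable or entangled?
Entangled

Writing the state as a|00⟩ + b|01⟩ + c|10⟩ + d|11⟩, it is a product state iff ad − bc = 0.
Here (a, b, c, d) = (0, -0.3005, 0.9538i, 0): ad − bc = (0)(0) − (-0.3005)(0.9538i) = 0.2866i ≠ 0, so the state is entangled.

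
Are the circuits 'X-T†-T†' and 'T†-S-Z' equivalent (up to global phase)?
No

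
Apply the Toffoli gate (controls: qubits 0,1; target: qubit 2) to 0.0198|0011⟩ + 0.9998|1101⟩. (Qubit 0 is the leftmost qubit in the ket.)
0.0198|0011⟩ + 0.9998|1111⟩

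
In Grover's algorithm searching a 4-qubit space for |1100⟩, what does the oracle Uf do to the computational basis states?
Uf|x⟩ = -|x⟩ if x = 1100, else |x⟩ (phase flip on target)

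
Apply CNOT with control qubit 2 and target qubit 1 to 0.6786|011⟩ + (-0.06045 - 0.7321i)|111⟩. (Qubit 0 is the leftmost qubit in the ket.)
0.6786|001⟩ + (-0.06045 - 0.7321i)|101⟩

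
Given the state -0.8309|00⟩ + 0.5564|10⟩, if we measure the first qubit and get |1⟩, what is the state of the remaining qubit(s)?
|0⟩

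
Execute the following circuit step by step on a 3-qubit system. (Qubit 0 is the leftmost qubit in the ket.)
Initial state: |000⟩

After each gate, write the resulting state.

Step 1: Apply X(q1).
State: |010⟩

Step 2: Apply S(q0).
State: |010⟩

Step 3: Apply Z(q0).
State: |010⟩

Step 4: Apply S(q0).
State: |010⟩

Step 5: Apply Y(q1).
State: -i|000⟩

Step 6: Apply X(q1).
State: -i|010⟩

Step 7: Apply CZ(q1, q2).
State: -i|010⟩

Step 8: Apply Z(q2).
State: -i|010⟩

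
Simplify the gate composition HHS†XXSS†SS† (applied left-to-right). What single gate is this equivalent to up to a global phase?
S†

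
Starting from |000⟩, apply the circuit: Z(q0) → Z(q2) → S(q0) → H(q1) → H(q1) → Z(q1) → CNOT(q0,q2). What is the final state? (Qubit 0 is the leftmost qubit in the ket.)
|000⟩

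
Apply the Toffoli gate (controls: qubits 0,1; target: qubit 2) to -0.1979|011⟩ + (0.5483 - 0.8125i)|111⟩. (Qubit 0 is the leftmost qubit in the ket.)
-0.1979|011⟩ + (0.5483 - 0.8125i)|110⟩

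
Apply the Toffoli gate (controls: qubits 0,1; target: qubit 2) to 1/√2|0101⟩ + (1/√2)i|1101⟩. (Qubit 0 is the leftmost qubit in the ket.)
1/√2|0101⟩ + (1/√2)i|1111⟩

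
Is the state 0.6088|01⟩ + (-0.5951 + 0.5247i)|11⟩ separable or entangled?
Separable

Writing the state as a|00⟩ + b|01⟩ + c|10⟩ + d|11⟩, it is a product state iff ad − bc = 0.
Here (a, b, c, d) = (0, 0.6088, 0, (-0.5951 + 0.5247i)): ad − bc = (0)(-0.5951 + 0.5247i) − (0.6088)(0) = 0, so the state is separable.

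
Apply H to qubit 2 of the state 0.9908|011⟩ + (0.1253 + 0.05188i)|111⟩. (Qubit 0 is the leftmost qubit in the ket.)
0.7006|010⟩ - 0.7006|011⟩ + (0.0886 + 0.03668i)|110⟩ + (-0.0886 - 0.03668i)|111⟩

H on qubit 2 mixes each pair of kets that differ only in qubit 2: amplitudes (a, b) of (|…0…⟩, |…1…⟩) become ((a + b)/√2, (a − b)/√2). Kets absent from the input have amplitude 0.
(|010⟩, |011⟩): (a, b) = (0, 0.9908) → (0.7006, -0.7006)
(|110⟩, |111⟩): (a, b) = (0, (0.1253 + 0.05188i)) → ((0.0886 + 0.03668i), (-0.0886 - 0.03668i))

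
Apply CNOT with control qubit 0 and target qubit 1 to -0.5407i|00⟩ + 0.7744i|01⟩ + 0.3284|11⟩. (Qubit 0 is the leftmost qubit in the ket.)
-0.5407i|00⟩ + 0.7744i|01⟩ + 0.3284|10⟩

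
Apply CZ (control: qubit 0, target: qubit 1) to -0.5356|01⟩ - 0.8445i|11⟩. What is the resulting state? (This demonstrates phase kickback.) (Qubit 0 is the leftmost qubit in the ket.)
-0.5356|01⟩ + 0.8445i|11⟩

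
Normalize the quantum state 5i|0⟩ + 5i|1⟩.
(1/√2)i|0⟩ + (1/√2)i|1⟩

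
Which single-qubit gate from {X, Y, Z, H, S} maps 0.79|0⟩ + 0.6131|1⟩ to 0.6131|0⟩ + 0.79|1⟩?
X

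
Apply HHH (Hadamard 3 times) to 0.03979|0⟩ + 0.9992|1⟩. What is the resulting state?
0.7347|0⟩ - 0.6784|1⟩

H² = I, so H^3 = H: a single Hadamard. With (a, b) = (0.03979, 0.9992), H gives ((a + b)/√2, (a − b)/√2) = (0.7347, -0.6784).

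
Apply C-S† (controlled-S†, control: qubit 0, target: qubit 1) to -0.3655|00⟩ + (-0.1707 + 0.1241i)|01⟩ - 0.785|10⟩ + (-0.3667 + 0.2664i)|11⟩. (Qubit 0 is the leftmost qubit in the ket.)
-0.3655|00⟩ + (-0.1707 + 0.1241i)|01⟩ - 0.785|10⟩ + (0.2664 + 0.3667i)|11⟩

C-S† leaves the control-|0⟩ kets |00⟩, |01⟩ unchanged and applies S† to qubit 1 on the control-|1⟩ pair (|10⟩, |11⟩).
S† = [[1, 0], [0, -i]].
With a = amp(|10⟩) = -0.785 and b = amp(|11⟩) = (-0.3667 + 0.2664i):
new amp(|10⟩) = (1)·a = -0.785
new amp(|11⟩) = (-i)·b = (0.2664 + 0.3667i)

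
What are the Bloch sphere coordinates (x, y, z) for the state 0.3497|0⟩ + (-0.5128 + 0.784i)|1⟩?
(-0.3587, 0.5483, -0.7553)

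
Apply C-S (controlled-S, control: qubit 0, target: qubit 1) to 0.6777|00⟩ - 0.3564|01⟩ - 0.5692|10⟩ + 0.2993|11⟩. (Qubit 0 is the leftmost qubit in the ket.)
0.6777|00⟩ - 0.3564|01⟩ - 0.5692|10⟩ + 0.2993i|11⟩

C-S leaves the control-|0⟩ kets |00⟩, |01⟩ unchanged and applies S to qubit 1 on the control-|1⟩ pair (|10⟩, |11⟩).
S = [[1, 0], [0, i]].
With a = amp(|10⟩) = -0.5692 and b = amp(|11⟩) = 0.2993:
new amp(|10⟩) = (1)·a = -0.5692
new amp(|11⟩) = (i)·b = 0.2993i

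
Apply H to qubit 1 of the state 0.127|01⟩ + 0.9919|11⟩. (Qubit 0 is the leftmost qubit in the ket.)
0.0898|00⟩ - 0.0898|01⟩ + 0.7014|10⟩ - 0.7014|11⟩

H on qubit 1 mixes each pair of kets that differ only in qubit 1: amplitudes (a, b) of (|…0…⟩, |…1…⟩) become ((a + b)/√2, (a − b)/√2). Kets absent from the input have amplitude 0.
(|00⟩, |01⟩): (a, b) = (0, 0.127) → (0.0898, -0.0898)
(|10⟩, |11⟩): (a, b) = (0, 0.9919) → (0.7014, -0.7014)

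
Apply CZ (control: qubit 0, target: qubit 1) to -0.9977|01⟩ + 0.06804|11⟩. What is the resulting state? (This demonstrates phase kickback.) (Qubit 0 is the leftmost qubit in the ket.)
-0.9977|01⟩ - 0.06804|11⟩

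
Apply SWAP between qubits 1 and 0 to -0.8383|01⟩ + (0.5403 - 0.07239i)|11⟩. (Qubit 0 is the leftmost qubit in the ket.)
-0.8383|10⟩ + (0.5403 - 0.07239i)|11⟩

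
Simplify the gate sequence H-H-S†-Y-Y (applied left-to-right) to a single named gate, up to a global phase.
S†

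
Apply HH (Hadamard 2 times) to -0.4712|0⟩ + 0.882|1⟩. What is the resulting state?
-0.4712|0⟩ + 0.882|1⟩

H² = I, so an even number of Hadamards cancels: H^2 = I and the state is unchanged.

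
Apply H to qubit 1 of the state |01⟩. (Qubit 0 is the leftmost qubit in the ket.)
1/√2|00⟩ - 1/√2|01⟩

H on qubit 1 mixes each pair of kets that differ only in qubit 1: amplitudes (a, b) of (|…0…⟩, |…1…⟩) become ((a + b)/√2, (a − b)/√2). Kets absent from the input have amplitude 0.
(|00⟩, |01⟩): (a, b) = (0, 1) → (1/√2, -1/√2)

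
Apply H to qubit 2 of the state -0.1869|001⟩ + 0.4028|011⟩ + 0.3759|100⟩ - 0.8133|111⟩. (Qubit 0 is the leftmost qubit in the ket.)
-0.1322|000⟩ + 0.1322|001⟩ + 0.2848|010⟩ - 0.2848|011⟩ + 0.2658|100⟩ + 0.2658|101⟩ - 0.5751|110⟩ + 0.5751|111⟩

H on qubit 2 mixes each pair of kets that differ only in qubit 2: amplitudes (a, b) of (|…0…⟩, |…1…⟩) become ((a + b)/√2, (a − b)/√2). Kets absent from the input have amplitude 0.
(|000⟩, |001⟩): (a, b) = (0, -0.1869) → (-0.1322, 0.1322)
(|010⟩, |011⟩): (a, b) = (0, 0.4028) → (0.2848, -0.2848)
(|100⟩, |101⟩): (a, b) = (0.3759, 0) → (0.2658, 0.2658)
(|110⟩, |111⟩): (a, b) = (0, -0.8133) → (-0.5751, 0.5751)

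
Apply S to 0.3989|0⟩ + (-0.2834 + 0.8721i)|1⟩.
0.3989|0⟩ + (-0.8721 - 0.2834i)|1⟩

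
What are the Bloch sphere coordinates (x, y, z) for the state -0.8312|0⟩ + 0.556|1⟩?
(-0.9243, 0, 0.3818)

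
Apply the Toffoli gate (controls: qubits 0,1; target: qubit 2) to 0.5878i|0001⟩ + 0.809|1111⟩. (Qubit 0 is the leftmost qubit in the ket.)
0.5878i|0001⟩ + 0.809|1101⟩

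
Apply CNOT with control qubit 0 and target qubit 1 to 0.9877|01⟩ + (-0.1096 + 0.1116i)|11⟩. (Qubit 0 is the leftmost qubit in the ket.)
0.9877|01⟩ + (-0.1096 + 0.1116i)|10⟩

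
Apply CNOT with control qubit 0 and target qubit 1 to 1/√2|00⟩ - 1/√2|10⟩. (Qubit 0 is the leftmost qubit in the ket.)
1/√2|00⟩ - 1/√2|11⟩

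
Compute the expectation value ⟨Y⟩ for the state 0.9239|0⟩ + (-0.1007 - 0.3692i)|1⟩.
-0.6822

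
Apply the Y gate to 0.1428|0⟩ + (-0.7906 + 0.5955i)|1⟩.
(0.5955 + 0.7906i)|0⟩ + 0.1428i|1⟩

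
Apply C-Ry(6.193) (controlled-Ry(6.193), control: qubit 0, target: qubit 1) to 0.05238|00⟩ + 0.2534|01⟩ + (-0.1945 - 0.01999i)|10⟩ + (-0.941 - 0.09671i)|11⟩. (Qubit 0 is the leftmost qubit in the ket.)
0.05238|00⟩ + 0.2534|01⟩ + (0.2367 + 0.02433i)|10⟩ + (0.9313 + 0.09571i)|11⟩

C-Ry(6.193) leaves the control-|0⟩ kets |00⟩, |01⟩ unchanged and applies Ry(6.193) to qubit 1 on the control-|1⟩ pair (|10⟩, |11⟩).
Ry(6.193) = [[cos(θ/2), −sin(θ/2)], [sin(θ/2), cos(θ/2)]]; θ = 6.193, cos(θ/2) ≈ -0.998983, sin(θ/2) ≈ 0.0450774.
With a = amp(|10⟩) = (-0.1945 - 0.01999i) and b = amp(|11⟩) = (-0.941 - 0.09671i):
new amp(|10⟩) = (-0.998983)·a + (-0.0450774)·b = (0.2367 + 0.02433i)
new amp(|11⟩) = (0.0450774)·a + (-0.998983)·b = (0.9313 + 0.09571i)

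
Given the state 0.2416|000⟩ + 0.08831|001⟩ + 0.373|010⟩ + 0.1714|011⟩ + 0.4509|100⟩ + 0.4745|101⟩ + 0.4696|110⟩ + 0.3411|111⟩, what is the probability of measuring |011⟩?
0.02938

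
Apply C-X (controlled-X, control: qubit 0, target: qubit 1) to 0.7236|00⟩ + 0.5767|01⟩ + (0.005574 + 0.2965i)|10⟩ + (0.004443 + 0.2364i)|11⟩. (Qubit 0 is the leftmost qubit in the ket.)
0.7236|00⟩ + 0.5767|01⟩ + (0.004443 + 0.2364i)|10⟩ + (0.005574 + 0.2965i)|11⟩

C-X leaves the control-|0⟩ kets |00⟩, |01⟩ unchanged and applies X to qubit 1 on the control-|1⟩ pair (|10⟩, |11⟩).
X = [[0, 1], [1, 0]].
With a = amp(|10⟩) = (0.005574 + 0.2965i) and b = amp(|11⟩) = (0.004443 + 0.2364i):
new amp(|10⟩) = (1)·b = (0.004443 + 0.2364i)
new amp(|11⟩) = (1)·a = (0.005574 + 0.2965i)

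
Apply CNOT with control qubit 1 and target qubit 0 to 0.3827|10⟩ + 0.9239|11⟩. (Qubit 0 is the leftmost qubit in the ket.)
0.9239|01⟩ + 0.3827|10⟩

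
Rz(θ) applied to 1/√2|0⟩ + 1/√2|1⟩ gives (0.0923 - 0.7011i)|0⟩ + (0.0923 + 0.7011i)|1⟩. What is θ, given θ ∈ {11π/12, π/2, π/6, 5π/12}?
11π/12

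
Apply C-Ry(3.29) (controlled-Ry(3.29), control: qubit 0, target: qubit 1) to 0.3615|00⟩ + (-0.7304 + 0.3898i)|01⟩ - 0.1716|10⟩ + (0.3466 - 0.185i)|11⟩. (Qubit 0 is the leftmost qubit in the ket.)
0.3615|00⟩ + (-0.7304 + 0.3898i)|01⟩ + (-0.3329 + 0.1845i)|10⟩ + (-0.1968 + 0.01372i)|11⟩

C-Ry(3.29) leaves the control-|0⟩ kets |00⟩, |01⟩ unchanged and applies Ry(3.29) to qubit 1 on the control-|1⟩ pair (|10⟩, |11⟩).
Ry(3.29) = [[cos(θ/2), −sin(θ/2)], [sin(θ/2), cos(θ/2)]]; θ = 3.29, cos(θ/2) ≈ -0.0741356, sin(θ/2) ≈ 0.997248.
With a = amp(|10⟩) = -0.1716 and b = amp(|11⟩) = (0.3466 - 0.185i):
new amp(|10⟩) = (-0.0741356)·a + (-0.997248)·b = (-0.3329 + 0.1845i)
new amp(|11⟩) = (0.997248)·a + (-0.0741356)·b = (-0.1968 + 0.01372i)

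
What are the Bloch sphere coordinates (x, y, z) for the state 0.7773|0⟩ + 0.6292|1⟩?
(0.9782, 0, 0.2083)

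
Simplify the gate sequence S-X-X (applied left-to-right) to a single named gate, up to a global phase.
S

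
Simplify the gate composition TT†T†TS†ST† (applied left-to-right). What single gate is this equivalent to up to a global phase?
T†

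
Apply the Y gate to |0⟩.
i|1⟩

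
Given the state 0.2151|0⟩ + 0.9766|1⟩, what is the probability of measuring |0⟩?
0.04627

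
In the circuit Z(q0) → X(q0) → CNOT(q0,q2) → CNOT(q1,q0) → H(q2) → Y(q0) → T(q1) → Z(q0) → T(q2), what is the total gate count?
9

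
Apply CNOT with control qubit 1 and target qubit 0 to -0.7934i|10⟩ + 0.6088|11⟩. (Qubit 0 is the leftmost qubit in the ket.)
0.6088|01⟩ - 0.7934i|10⟩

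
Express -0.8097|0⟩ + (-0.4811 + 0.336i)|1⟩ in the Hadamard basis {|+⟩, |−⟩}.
(-0.9127 + 0.2376i)|+⟩ + (-0.2324 - 0.2376i)|−⟩

With |ψ⟩ = α|0⟩ + β|1⟩, the Hadamard-basis coefficients are ⟨+|ψ⟩ = (α + β)/√2 and ⟨−|ψ⟩ = (α − β)/√2.
Here α = -0.8097, β = (-0.4811 + 0.336i): (α + β)/√2 = (-0.9127 + 0.2376i), (α − β)/√2 = (-0.2324 - 0.2376i).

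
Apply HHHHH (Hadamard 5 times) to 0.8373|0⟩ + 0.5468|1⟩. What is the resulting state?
0.9787|0⟩ + 0.2054|1⟩

H² = I, so H^5 = H: a single Hadamard. With (a, b) = (0.8373, 0.5468), H gives ((a + b)/√2, (a − b)/√2) = (0.9787, 0.2054).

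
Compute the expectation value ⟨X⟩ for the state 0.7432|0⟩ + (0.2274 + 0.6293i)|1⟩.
0.338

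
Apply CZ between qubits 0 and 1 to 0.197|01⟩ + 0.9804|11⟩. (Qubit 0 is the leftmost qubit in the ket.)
0.197|01⟩ - 0.9804|11⟩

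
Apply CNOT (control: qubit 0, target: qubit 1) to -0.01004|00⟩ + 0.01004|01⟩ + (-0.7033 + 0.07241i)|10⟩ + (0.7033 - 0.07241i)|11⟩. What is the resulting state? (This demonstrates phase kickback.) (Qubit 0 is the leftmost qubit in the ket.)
-0.01004|00⟩ + 0.01004|01⟩ + (0.7033 - 0.07241i)|10⟩ + (-0.7033 + 0.07241i)|11⟩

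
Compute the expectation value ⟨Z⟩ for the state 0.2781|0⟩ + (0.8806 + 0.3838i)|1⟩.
-0.8454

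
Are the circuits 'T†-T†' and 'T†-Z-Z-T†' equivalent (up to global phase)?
Yes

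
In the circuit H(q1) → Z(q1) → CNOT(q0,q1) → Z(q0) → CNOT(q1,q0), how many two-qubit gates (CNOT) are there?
2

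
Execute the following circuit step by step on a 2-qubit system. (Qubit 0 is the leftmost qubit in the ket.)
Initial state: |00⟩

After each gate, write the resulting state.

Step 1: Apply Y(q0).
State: i|10⟩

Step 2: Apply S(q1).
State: i|10⟩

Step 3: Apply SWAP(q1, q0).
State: i|01⟩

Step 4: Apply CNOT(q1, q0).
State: i|11⟩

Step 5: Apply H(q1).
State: (1/√2)i|10⟩ - (1/√2)i|11⟩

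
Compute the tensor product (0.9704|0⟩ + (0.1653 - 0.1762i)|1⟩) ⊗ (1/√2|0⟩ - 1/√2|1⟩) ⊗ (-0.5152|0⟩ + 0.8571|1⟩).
-0.3535|000⟩ + 0.5881|001⟩ + 0.3535|010⟩ - 0.5881|011⟩ + (-0.06022 + 0.06419i)|100⟩ + (0.1002 - 0.1068i)|101⟩ + (0.06022 - 0.06419i)|110⟩ + (-0.1002 + 0.1068i)|111⟩

amp(|b₁b₂…⟩) = product of the factor amplitudes for bits b₁, b₂, …; only kets whose every factor amplitude is nonzero survive.
|000⟩: (0.9704)(1/√2)(-0.5152) = -0.3535
|001⟩: (0.9704)(1/√2)(0.8571) = 0.5881
|010⟩: (0.9704)(-1/√2)(-0.5152) = 0.3535
|011⟩: (0.9704)(-1/√2)(0.8571) = -0.5881
|100⟩: (0.1653 - 0.1762i)(1/√2)(-0.5152) = (-0.06022 + 0.06419i)
|101⟩: (0.1653 - 0.1762i)(1/√2)(0.8571) = (0.1002 - 0.1068i)
|110⟩: (0.1653 - 0.1762i)(-1/√2)(-0.5152) = (0.06022 - 0.06419i)
|111⟩: (0.1653 - 0.1762i)(-1/√2)(0.8571) = (-0.1002 + 0.1068i)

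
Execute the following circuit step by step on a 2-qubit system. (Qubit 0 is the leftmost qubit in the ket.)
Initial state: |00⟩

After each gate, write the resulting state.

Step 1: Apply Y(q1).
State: i|01⟩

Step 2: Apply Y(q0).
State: -|11⟩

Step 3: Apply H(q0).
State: -1/√2|01⟩ + 1/√2|11⟩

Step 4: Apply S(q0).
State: -1/√2|01⟩ + (1/√2)i|11⟩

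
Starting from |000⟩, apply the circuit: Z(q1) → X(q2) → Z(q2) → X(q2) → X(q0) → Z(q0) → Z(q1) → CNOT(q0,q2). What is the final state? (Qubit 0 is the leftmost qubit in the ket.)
|101⟩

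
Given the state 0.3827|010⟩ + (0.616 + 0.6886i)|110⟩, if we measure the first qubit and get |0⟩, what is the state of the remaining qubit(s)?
|10⟩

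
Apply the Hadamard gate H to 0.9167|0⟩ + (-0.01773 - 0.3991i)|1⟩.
(0.6357 - 0.2822i)|0⟩ + (0.6607 + 0.2822i)|1⟩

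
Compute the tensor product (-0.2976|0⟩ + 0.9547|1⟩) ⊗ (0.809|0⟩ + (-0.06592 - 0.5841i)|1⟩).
-0.2408|00⟩ + (0.01962 + 0.1738i)|01⟩ + 0.7724|10⟩ + (-0.06293 - 0.5576i)|11⟩

amp(|b₁b₂…⟩) = product of the factor amplitudes for bits b₁, b₂, …; only kets whose every factor amplitude is nonzero survive.
|00⟩: (-0.2976)(0.809) = -0.2408
|01⟩: (-0.2976)(-0.06592 - 0.5841i) = (0.01962 + 0.1738i)
|10⟩: (0.9547)(0.809) = 0.7724
|11⟩: (0.9547)(-0.06592 - 0.5841i) = (-0.06293 - 0.5576i)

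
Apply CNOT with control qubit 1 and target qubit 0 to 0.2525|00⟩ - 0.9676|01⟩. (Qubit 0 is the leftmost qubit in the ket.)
0.2525|00⟩ - 0.9676|11⟩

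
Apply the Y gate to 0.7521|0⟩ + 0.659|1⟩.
-0.659i|0⟩ + 0.7521i|1⟩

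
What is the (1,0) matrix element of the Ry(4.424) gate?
0.8014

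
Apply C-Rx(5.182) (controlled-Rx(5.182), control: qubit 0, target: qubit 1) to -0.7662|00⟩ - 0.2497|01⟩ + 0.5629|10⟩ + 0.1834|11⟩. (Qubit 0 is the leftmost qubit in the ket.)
-0.7662|00⟩ - 0.2497|01⟩ + (-0.4797 - 0.09595i)|10⟩ + (-0.1563 - 0.2945i)|11⟩

C-Rx(5.182) leaves the control-|0⟩ kets |00⟩, |01⟩ unchanged and applies Rx(5.182) to qubit 1 on the control-|1⟩ pair (|10⟩, |11⟩).
Rx(5.182) = [[cos(θ/2), −i·sin(θ/2)], [−i·sin(θ/2), cos(θ/2)]]; θ = 5.182, cos(θ/2) ≈ -0.852215, sin(θ/2) ≈ 0.523192.
With a = amp(|10⟩) = 0.5629 and b = amp(|11⟩) = 0.1834:
new amp(|10⟩) = (-0.852215)·a + (-0.523192i)·b = (-0.4797 - 0.09595i)
new amp(|11⟩) = (-0.523192i)·a + (-0.852215)·b = (-0.1563 - 0.2945i)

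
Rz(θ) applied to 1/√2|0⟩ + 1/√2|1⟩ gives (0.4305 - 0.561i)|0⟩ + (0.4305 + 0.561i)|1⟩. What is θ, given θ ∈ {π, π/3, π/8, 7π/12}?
7π/12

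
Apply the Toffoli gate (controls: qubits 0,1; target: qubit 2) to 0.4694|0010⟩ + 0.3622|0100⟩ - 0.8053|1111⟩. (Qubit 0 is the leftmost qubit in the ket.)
0.4694|0010⟩ + 0.3622|0100⟩ - 0.8053|1101⟩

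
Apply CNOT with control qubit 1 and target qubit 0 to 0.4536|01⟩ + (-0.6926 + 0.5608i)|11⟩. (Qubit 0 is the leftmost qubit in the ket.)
(-0.6926 + 0.5608i)|01⟩ + 0.4536|11⟩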